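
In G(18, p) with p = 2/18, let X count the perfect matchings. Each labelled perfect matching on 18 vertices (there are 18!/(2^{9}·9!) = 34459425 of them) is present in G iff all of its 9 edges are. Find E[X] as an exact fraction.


K_18 has 18!/(2^{9}·9!) = 34459425 labelled perfect matchings.
For each such perfect matching H, let X_H = 1 if all 9 edges of H are present in G. Then P[X_H = 1] = p^{9} = (1/9)^{9} = 1/387420489.
By linearity: E[X] = Σ_H E[X_H] = 34459425 · p^{9} = 34459425 · 1/387420489 = 425425/4782969.
Numerically: E[X] ≈ 0.08895.

E[X] = 34459425 · (1/9)^{9} = 425425/4782969 ≈ 0.08895.


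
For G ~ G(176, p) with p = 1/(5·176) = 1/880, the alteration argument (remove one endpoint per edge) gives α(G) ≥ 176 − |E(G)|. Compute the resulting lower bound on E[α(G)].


E[|E(G)|] = C(176, 2)·p = 15400 · (1/880) = 35/2.
E[α(G)] ≥ n − E[|E(G)|] = 176 − 35/2 = 317/2.
Numerically: ≈ 158.50000.
(This is only a lower bound; the true E[α(G)] may be larger.)

E[α(G)] ≥ 317/2 ≈ 158.50000.


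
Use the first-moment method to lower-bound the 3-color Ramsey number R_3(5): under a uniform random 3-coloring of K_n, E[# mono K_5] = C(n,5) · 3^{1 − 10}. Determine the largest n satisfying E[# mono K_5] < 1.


We need C(n, 5) · 3^{1 − 10} < 1, i.e. C(n, 5) < 3^{10 − 1} = 19683.
Check values of n near the boundary:
  n = 14: C(14, 5) = 2002; 2002 < 19683? YES
  n = 15: C(15, 5) = 3003; 3003 < 19683? YES
  n = 16: C(16, 5) = 4368; 4368 < 19683? YES
  n = 17: C(17, 5) = 6188; 6188 < 19683? YES
  n = 18: C(18, 5) = 8568; 8568 < 19683? YES
  n = 19: C(19, 5) = 11628; 11628 < 19683? YES
  n = 20: C(20, 5) = 15504; 15504 < 19683? YES
  n = 21: C(21, 5) = 20349; 20349 < 19683? NO
The largest n with C(n, 5) < 19683 is n = 20 (where E[X] = 5168/6561 ≈ 0.78768). Hence R_3(5) > 20, i.e. R_3(5) ≥ 21.

Largest n = 20; hence R_3(5) > 20.


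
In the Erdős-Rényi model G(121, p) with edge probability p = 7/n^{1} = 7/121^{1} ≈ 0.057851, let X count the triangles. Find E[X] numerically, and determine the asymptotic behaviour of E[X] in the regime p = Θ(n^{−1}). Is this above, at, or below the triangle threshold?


Number of potential triangles: C(121, 3) = 287980.
Each occurs with probability p³ ≈ (0.057851)³ ≈ 1.9361456e-04.
By linearity: E[X] = C(121, 3)·p³ ≈ 287980 · 1.9361456e-04 ≈ 55.75712.
Here α = 1, so p = 7/n is exactly at the triangle threshold p ~ 1/n. Asymptotically E[X] → c³/6 = 7³/6 = 343/6 ≈ 57.16667, a bounded constant. In this regime the triangle count is asymptotically Poisson(c³/6).

E[X] ≈ 55.75712; in regime p = Θ(1/n^{1}) E[X] stays bounded (at the triangle threshold p ~ 1/n).


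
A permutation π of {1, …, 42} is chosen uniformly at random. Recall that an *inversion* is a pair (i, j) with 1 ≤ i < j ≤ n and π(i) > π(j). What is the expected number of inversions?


Write X = Σ X_I over the C(42, 2) = 861 pairs i < j, with X_I the indicator of one inversion.
There are 861 indicators.
For each fixed pair i < j, the values π(i) and π(j) are two distinct elements of {1, …, 42} in uniformly random order; by symmetry P[π(i) > π(j)] = 1/2.
By linearity: E[X] = 861 · (1/2) = C(42, 2) · (1/2) = 861/2 = 861/2 ≈ 430.500000.

E[X] = 861/2 = 430.500000.


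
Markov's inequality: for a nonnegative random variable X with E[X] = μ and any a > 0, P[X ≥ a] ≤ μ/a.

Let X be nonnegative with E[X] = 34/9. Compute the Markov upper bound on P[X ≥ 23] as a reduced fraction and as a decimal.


μ = E[X] = 34/9, a = 23.
Markov: P[X ≥ 23] ≤ μ/a = (34/9)/23 = 34/207.
Numerically: ≈ 0.1643.
(Since a = 23 > μ = 3.7778, the bound 34/207 is < 1 and informative.)

P[X ≥ 23] ≤ 34/207 ≈ 0.1643.


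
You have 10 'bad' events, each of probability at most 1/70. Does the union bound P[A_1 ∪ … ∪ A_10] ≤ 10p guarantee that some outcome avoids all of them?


Union bound: P[∪_{i=1}^{10} A_i] ≤ Σ_i P[A_i] ≤ 10·p = 10·(1/70) = 1/7.
Numerically: 1/7 ≈ 0.143.
Is 1/7 < 1? YES.
Since P[∪ A_i] ≤ 1/7 < 1, the complement has P[∩ A_i^c] ≥ 1 − 1/7 = 6/7 > 0, so some outcome avoids every A_i.

10·p = 1/7 ≈ 0.143; existence CERTIFIED by the union bound.


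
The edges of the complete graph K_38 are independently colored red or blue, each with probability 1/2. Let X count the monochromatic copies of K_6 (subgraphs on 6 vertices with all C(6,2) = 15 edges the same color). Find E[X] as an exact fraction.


Let X = Σ_S X_S over the C(38, 6) = 2760681 subsets S of size 6, where X_S = 1 if the K_6 on S is monochromatic.
For a fixed S, the K_6 on S has C(6, 2) = 15 edges. P[all 15 edges red] = (1/2)^15, and likewise for blue, so P[monochromatic] = 2·(1/2)^15 = 2^{1 − 15} = 1/16384.
Summing: E[X] = C(38, 6) · 2^{1 − 15} = 2760681 · 1/16384 = 2760681/16384.
Numerically: E[X] ≈ 168.49860.

E[X] = C(38,6)·2^(1−C(6,2)) = 2760681/16384 ≈ 168.49860.


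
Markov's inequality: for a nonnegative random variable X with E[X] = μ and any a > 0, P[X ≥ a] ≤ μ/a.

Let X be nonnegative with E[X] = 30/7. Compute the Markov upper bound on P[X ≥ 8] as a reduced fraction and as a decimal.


μ = E[X] = 30/7, a = 8.
Markov: P[X ≥ 8] ≤ μ/a = (30/7)/8 = 15/28.
Numerically: ≈ 0.535714.
(Since a = 8 > μ = 4.285714, the bound 15/28 is < 1 and informative.)

P[X ≥ 8] ≤ 15/28 ≈ 0.535714.


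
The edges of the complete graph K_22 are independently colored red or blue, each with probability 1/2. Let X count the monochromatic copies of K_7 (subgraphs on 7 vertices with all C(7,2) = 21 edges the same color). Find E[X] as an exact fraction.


Let X = Σ_S X_S over the C(22, 7) = 170544 subsets S of size 7, where X_S = 1 if the K_7 on S is monochromatic.
For a fixed S, the K_7 on S has C(7, 2) = 21 edges. P[all 21 edges red] = (1/2)^21, and likewise for blue, so P[monochromatic] = 2·(1/2)^21 = 2^{1 − 21} = 1/1048576.
By linearity: E[X] = C(22, 7) · 2^{1 − 21} = 170544 · 1/1048576 = 10659/65536.
Numerically: E[X] ≈ 0.1626.

E[X] = C(22,7)·2^(1−C(7,2)) = 10659/65536 ≈ 0.1626.


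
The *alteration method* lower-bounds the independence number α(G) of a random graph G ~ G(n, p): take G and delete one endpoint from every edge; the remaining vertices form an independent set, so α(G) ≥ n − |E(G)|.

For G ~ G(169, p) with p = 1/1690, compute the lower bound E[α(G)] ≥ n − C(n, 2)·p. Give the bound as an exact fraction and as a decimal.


E[|E(G)|] = C(169, 2)·p = 14196 · (1/1690) = 42/5.
E[α(G)] ≥ n − E[|E(G)|] = 169 − 42/5 = 803/5.
Numerically: ≈ 160.600000.
(This is only a lower bound; the true E[α(G)] may be larger.)

E[α(G)] ≥ 803/5 ≈ 160.600000.


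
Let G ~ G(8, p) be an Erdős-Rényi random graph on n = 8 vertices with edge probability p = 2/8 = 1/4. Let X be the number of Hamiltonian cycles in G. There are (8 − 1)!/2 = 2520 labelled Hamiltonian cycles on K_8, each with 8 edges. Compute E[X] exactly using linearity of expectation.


K_8 has (8 − 1)!/2 = 2520 labelled Hamiltonian cycles.
For each such Hamiltonian cycle H, let X_H = 1 if all 8 edges of H are present in G. Then P[X_H = 1] = p^{8} = (1/4)^{8} = 1/65536.
By linearity: E[X] = Σ_H E[X_H] = 2520 · p^{8} = 2520 · 1/65536 = 315/8192.
Numerically: E[X] ≈ 0.0384521.

E[X] = 2520 · (1/4)^{8} = 315/8192 ≈ 0.0384521.


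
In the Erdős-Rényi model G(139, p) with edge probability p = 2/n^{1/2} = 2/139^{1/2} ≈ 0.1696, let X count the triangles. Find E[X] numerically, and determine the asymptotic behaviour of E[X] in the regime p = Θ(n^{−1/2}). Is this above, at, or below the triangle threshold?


Number of potential triangles: C(139, 3) = 437989.
Each occurs with probability p³ ≈ (0.1696)³ ≈ 4.881663e-03.
By linearity: E[X] = C(139, 3)·p³ ≈ 437989 · 4.881663e-03 ≈ 2138.1147.
Since α = 1/2 < 1, p = c/n^{1/2} ≫ 1/n is above the triangle threshold p ~ 1/n. Asymptotically E[X] ~ (c³/6)·n^{3(1−α)} = (2³/6)·n^{1.5} → ∞; triangles are abundant w.h.p.

E[X] ≈ 2138.1147; in regime p = Θ(1/n^{1/2}) E[X] diverges (above the triangle threshold p ~ 1/n).


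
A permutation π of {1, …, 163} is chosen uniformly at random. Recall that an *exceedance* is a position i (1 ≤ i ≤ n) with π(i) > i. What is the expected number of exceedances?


Write X = Σ_{i=1}^{163} X_i, where X_i = 1_{π(i) > i}.
For each fixed i, π(i) is uniform over {1, …, 163} (marginal of a uniform permutation), so P[π(i) > i] = (n − i)/n. Summing: Σ_{i=1}^{163} (n − i)/n = (0 + 1 + … + 162)/163 = 163(163 − 1)/(2·163) = (163 − 1)/2.
Hence E[X] = Σ_{i=1}^{163} (163 − i)/163 = 81 ≈ 81.000000.

E[X] = 81 = 81.000000.


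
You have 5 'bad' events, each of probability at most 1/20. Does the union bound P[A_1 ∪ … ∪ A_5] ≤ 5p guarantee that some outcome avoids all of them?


Union bound: P[∪_{i=1}^{5} A_i] ≤ Σ_i P[A_i] ≤ 5·p = 5·(1/20) = 1/4.
Numerically: 1/4 ≈ 0.2500000.
Is 1/4 < 1? YES.
Since P[∪ A_i] ≤ 1/4 < 1, the complement has P[∩ A_i^c] ≥ 1 − 1/4 = 3/4 > 0, so some outcome avoids every A_i.

5·p = 1/4 ≈ 0.2500000; existence CERTIFIED by the union bound.


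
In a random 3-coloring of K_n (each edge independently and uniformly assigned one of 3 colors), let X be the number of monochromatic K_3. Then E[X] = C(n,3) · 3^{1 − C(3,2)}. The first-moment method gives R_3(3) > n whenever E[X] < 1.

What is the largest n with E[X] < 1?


We need C(n, 3) · 3^{1 − 3} < 1, i.e. C(n, 3) < 3^{3 − 1} = 9.
Check values of n near the boundary:
  n = 3: C(3, 3) = 1; 1 < 9? YES
  n = 4: C(4, 3) = 4; 4 < 9? YES
  n = 5: C(5, 3) = 10; 10 < 9? NO
  n = 6: C(6, 3) = 20; 20 < 9? NO
  n = 7: C(7, 3) = 35; 35 < 9? NO
The largest n with C(n, 3) < 9 is n = 4 (where E[X] = 4/9 ≈ 0.4444). Hence R_3(3) > 4, i.e. R_3(3) ≥ 5.

Largest n = 4; hence R_3(3) > 4.


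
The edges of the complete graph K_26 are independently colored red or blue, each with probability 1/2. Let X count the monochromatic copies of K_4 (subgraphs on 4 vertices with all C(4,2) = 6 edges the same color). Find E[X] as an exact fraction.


Let X = Σ_S X_S over the C(26, 4) = 14950 subsets S of size 4, where X_S = 1 if the K_4 on S is monochromatic.
For a fixed S, the K_4 on S has C(4, 2) = 6 edges. P[all 6 edges red] = (1/2)^6, and likewise for blue, so P[monochromatic] = 2·(1/2)^6 = 2^{1 − 6} = 1/32.
By linearity of expectation: E[X] = C(26, 4) · 2^{1 − 6} = 14950 · 1/32 = 7475/16.
Numerically: E[X] ≈ 467.18750.

E[X] = C(26,4)·2^(1−C(4,2)) = 7475/16 ≈ 467.18750.


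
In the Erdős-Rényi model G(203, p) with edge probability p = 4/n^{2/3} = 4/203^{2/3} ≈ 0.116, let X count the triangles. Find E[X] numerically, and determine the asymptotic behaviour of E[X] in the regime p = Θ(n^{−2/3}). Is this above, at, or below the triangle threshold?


Number of potential triangles: C(203, 3) = 1373701.
Each occurs with probability p³ ≈ (0.116)³ ≈ 1.55306e-03.
By linearity: E[X] = C(203, 3)·p³ ≈ 1373701 · 1.55306e-03 ≈ 2133.438.
Since α = 2/3 < 1, p = c/n^{2/3} ≫ 1/n is above the triangle threshold p ~ 1/n. Asymptotically E[X] ~ (c³/6)·n^{3(1−α)} = (4³/6)·n^{1} → ∞; triangles are abundant w.h.p.

E[X] ≈ 2133.438; in regime p = Θ(1/n^{2/3}) E[X] diverges (above the triangle threshold p ~ 1/n).


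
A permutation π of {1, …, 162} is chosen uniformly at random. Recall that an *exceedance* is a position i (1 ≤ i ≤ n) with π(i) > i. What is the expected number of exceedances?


Write X = Σ_{i=1}^{162} X_i, where X_i = 1_{π(i) > i}.
For each fixed i, π(i) is uniform over {1, …, 162} (marginal of a uniform permutation), so P[π(i) > i] = (n − i)/n. Summing: Σ_{i=1}^{162} (n − i)/n = (0 + 1 + … + 161)/162 = 162(162 − 1)/(2·162) = (162 − 1)/2.
Hence E[X] = Σ_{i=1}^{162} (162 − i)/162 = 161/2 ≈ 80.500.

E[X] = 161/2 = 80.500.


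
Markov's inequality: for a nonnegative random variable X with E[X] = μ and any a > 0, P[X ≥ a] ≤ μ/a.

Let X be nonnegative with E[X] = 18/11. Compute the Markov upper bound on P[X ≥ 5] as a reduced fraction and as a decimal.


μ = E[X] = 18/11, a = 5.
Markov: P[X ≥ 5] ≤ μ/a = (18/11)/5 = 18/55.
Numerically: ≈ 0.327273.
(Since a = 5 > μ = 1.636364, the bound 18/55 is < 1 and informative.)

P[X ≥ 5] ≤ 18/55 ≈ 0.327273.


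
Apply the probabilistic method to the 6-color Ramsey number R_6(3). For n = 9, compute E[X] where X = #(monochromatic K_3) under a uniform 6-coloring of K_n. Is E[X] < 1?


E[X] = C(9, 3) · 6^{1 − 3} = 84 · 6^{−2} = 84/36.
As a reduced fraction: E[X] = 7/3 ≈ 2.333333.
Is E[X] < 1? NO.
Since E[X] ≥ 1, the first-moment bound is inconclusive at n = 9; it does NOT by itself certify R_6(3) > 9.

E[X] = 7/3 ≈ 2.333333; E[X] ≥ 1; first-moment method inconclusive here.


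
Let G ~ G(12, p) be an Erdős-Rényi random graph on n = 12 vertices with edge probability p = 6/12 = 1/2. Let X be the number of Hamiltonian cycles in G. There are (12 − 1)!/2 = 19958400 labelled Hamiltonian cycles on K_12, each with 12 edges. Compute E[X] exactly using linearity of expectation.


K_12 has (12 − 1)!/2 = 19958400 labelled Hamiltonian cycles.
For each such Hamiltonian cycle H, let X_H = 1 if all 12 edges of H are present in G. Then P[X_H = 1] = p^{12} = (1/2)^{12} = 1/4096.
By linearity of expectation: E[X] = Σ_H E[X_H] = 19958400 · p^{12} = 19958400 · 1/4096 = 155925/32.
Numerically: E[X] ≈ 4872.66.

E[X] = 19958400 · (1/2)^{12} = 155925/32 ≈ 4872.66.


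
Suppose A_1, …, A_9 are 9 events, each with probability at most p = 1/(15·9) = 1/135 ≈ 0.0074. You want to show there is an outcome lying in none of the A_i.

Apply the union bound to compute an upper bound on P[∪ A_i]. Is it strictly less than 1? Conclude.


Union bound: P[∪_{i=1}^{9} A_i] ≤ Σ_i P[A_i] ≤ 9·p = 9·(1/135) = 1/15.
Numerically: 1/15 ≈ 0.0667.
Is 1/15 < 1? YES.
Since P[∪ A_i] ≤ 1/15 < 1, the complement has P[∩ A_i^c] ≥ 1 − 1/15 = 14/15 > 0, so some outcome avoids every A_i.

9·p = 1/15 ≈ 0.0667; existence CERTIFIED by the union bound.


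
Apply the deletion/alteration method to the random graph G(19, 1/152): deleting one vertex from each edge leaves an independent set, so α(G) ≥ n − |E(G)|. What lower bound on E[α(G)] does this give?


E[|E(G)|] = C(19, 2)·p = 171 · (1/152) = 9/8.
E[α(G)] ≥ n − E[|E(G)|] = 19 − 9/8 = 143/8.
Numerically: ≈ 17.875000.
(This is only a lower bound; the true E[α(G)] may be larger.)

E[α(G)] ≥ 143/8 ≈ 17.875000.


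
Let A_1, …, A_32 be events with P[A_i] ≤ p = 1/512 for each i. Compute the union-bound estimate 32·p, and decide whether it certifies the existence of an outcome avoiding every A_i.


Union bound: P[∪_{i=1}^{32} A_i] ≤ Σ_i P[A_i] ≤ 32·p = 32·(1/512) = 1/16.
Numerically: 1/16 ≈ 0.0625.
Is 1/16 < 1? YES.
Since P[∪ A_i] ≤ 1/16 < 1, the complement has P[∩ A_i^c] ≥ 1 − 1/16 = 15/16 > 0, so some outcome avoids every A_i.

32·p = 1/16 ≈ 0.0625; existence CERTIFIED by the union bound.


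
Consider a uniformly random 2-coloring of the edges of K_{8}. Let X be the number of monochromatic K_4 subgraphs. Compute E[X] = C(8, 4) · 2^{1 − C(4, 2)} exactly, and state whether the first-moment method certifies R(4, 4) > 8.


E[X] = C(8, 4) · 2^{1 − 6} = 70 · 2^{−5} = 70/32.
As a reduced fraction: E[X] = 35/16 ≈ 2.188.
Is E[X] < 1? NO.
Since E[X] ≥ 1, the first-moment bound is inconclusive at n = 8; it does NOT by itself certify R(4, 4) > 8.

E[X] = 35/16 ≈ 2.188; E[X] ≥ 1; first-moment method inconclusive here.


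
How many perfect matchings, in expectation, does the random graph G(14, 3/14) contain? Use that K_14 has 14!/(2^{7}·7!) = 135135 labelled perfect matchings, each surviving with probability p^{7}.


K_14 has 14!/(2^{7}·7!) = 135135 labelled perfect matchings.
For each such perfect matching H, let X_H = 1 if all 7 edges of H are present in G. Then P[X_H = 1] = p^{7} = (3/14)^{7} = 2187/105413504.
By linearity: E[X] = Σ_H E[X_H] = 135135 · p^{7} = 135135 · 2187/105413504 = 42220035/15059072.
Numerically: E[X] ≈ 2.8036.

E[X] = 135135 · (3/14)^{7} = 42220035/15059072 ≈ 2.8036.


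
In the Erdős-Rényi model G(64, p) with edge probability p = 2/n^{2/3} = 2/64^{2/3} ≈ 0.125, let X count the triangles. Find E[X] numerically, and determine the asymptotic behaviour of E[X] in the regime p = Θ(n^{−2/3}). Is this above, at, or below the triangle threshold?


Number of potential triangles: C(64, 3) = 41664.
Each occurs with probability p³ ≈ (0.125)³ ≈ 1.953125e-03.
By linearity: E[X] = C(64, 3)·p³ ≈ 41664 · 1.953125e-03 ≈ 81.3750.
Since α = 2/3 < 1, p = c/n^{2/3} ≫ 1/n is above the triangle threshold p ~ 1/n. Asymptotically E[X] ~ (c³/6)·n^{3(1−α)} = (2³/6)·n^{1} → ∞; triangles are abundant w.h.p.

E[X] ≈ 81.3750; in regime p = Θ(1/n^{2/3}) E[X] diverges (above the triangle threshold p ~ 1/n).


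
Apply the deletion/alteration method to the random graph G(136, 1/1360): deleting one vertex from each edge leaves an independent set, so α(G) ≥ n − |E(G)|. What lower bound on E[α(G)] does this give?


E[|E(G)|] = C(136, 2)·p = 9180 · (1/1360) = 27/4.
E[α(G)] ≥ n − E[|E(G)|] = 136 − 27/4 = 517/4.
Numerically: ≈ 129.250.
(This is only a lower bound; the true E[α(G)] may be larger.)

E[α(G)] ≥ 517/4 ≈ 129.250.


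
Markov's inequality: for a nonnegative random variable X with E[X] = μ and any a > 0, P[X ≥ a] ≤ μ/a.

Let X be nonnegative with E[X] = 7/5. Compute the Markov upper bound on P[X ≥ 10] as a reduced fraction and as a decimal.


μ = E[X] = 7/5, a = 10.
Markov: P[X ≥ 10] ≤ μ/a = (7/5)/10 = 7/50.
Numerically: ≈ 0.1400.
(Since a = 10 > μ = 1.4000, the bound 7/50 is < 1 and informative.)

P[X ≥ 10] ≤ 7/50 ≈ 0.1400.


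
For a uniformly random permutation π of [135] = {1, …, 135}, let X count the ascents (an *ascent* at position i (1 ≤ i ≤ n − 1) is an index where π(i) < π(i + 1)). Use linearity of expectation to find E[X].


Write X = Σ X_I over i = 1, …, 134, with X_I the indicator of one ascent.
There are 134 indicators.
For each fixed i, the pair (π(i), π(i+1)) is a uniformly random ordered pair of distinct values from {1, …, 135}; by symmetry P[π(i) < π(i+1)] = 1/2.
By linearity: E[X] = 134 · (1/2) = (135 − 1) · (1/2) = 67 ≈ 67.000000.

E[X] = 67 = 67.000000.


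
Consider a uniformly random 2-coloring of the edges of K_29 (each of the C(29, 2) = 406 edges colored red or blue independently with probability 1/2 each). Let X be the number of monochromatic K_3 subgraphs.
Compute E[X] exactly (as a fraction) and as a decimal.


Let X = Σ_S X_S over the C(29, 3) = 3654 subsets S of size 3, where X_S = 1 if the K_3 on S is monochromatic.
For a fixed S, the K_3 on S has C(3, 2) = 3 edges. P[all 3 edges red] = (1/2)^3, and likewise for blue, so P[monochromatic] = 2·(1/2)^3 = 2^{1 − 3} = 1/4.
Summing: E[X] = C(29, 3) · 2^{1 − 3} = 3654 · 1/4 = 1827/2.
Numerically: E[X] ≈ 913.50000.

E[X] = C(29,3)·2^(1−C(3,2)) = 1827/2 ≈ 913.50000.


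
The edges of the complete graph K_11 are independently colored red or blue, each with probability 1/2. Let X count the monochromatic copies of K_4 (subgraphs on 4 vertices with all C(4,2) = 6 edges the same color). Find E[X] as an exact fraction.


Let X = Σ_S X_S over the C(11, 4) = 330 subsets S of size 4, where X_S = 1 if the K_4 on S is monochromatic.
For a fixed S, the K_4 on S has C(4, 2) = 6 edges. P[all 6 edges red] = (1/2)^6, and likewise for blue, so P[monochromatic] = 2·(1/2)^6 = 2^{1 − 6} = 1/32.
By linearity: E[X] = C(11, 4) · 2^{1 − 6} = 330 · 1/32 = 165/16.
Numerically: E[X] ≈ 10.312500.

E[X] = C(11,4)·2^(1−C(4,2)) = 165/16 ≈ 10.312500.


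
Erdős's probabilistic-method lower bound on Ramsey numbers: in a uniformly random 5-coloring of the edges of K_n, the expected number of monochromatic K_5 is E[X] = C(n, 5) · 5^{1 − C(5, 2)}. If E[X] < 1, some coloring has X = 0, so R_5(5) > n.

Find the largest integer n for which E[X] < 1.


We need C(n, 5) · 5^{1 − 10} < 1, i.e. C(n, 5) < 5^{10 − 1} = 1953125.
Check values of n near the boundary:
  n = 45: C(45, 5) = 1221759; 1221759 < 1953125? YES
  n = 46: C(46, 5) = 1370754; 1370754 < 1953125? YES
  n = 47: C(47, 5) = 1533939; 1533939 < 1953125? YES
  n = 48: C(48, 5) = 1712304; 1712304 < 1953125? YES
  n = 49: C(49, 5) = 1906884; 1906884 < 1953125? YES
  n = 50: C(50, 5) = 2118760; 2118760 < 1953125? NO
  n = 51: C(51, 5) = 2349060; 2349060 < 1953125? NO
The largest n with C(n, 5) < 1953125 is n = 49 (where E[X] = 1906884/1953125 ≈ 0.9763246). Hence R_5(5) > 49, i.e. R_5(5) ≥ 50.

Largest n = 49; hence R_5(5) > 49.


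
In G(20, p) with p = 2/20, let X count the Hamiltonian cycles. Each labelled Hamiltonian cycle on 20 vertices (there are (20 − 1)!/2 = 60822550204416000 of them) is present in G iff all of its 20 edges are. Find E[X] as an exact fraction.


K_20 has (20 − 1)!/2 = 60822550204416000 labelled Hamiltonian cycles.
For each such Hamiltonian cycle H, let X_H = 1 if all 20 edges of H are present in G. Then P[X_H = 1] = p^{20} = (1/10)^{20} = 1/100000000000000000000.
By linearity: E[X] = Σ_H E[X_H] = 60822550204416000 · p^{20} = 60822550204416000 · 1/100000000000000000000 = 14849255421/24414062500000.
Numerically: E[X] ≈ 0.000608.

E[X] = 60822550204416000 · (1/10)^{20} = 14849255421/24414062500000 ≈ 0.000608.


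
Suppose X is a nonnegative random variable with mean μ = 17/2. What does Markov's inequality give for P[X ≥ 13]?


μ = E[X] = 17/2, a = 13.
Markov: P[X ≥ 13] ≤ μ/a = (17/2)/13 = 17/26.
Numerically: ≈ 0.653846.
(Since a = 13 > μ = 8.500000, the bound 17/26 is < 1 and informative.)

P[X ≥ 13] ≤ 17/26 ≈ 0.653846.


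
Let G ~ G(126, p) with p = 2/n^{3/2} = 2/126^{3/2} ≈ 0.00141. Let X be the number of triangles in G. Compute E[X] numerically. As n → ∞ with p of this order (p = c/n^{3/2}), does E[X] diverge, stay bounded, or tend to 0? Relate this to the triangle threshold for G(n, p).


Number of potential triangles: C(126, 3) = 325500.
Each occurs with probability p³ ≈ (0.00141)³ ≈ 2.82763e-09.
By linearity: E[X] = C(126, 3)·p³ ≈ 325500 · 2.82763e-09 ≈ 0.001.
Since α = 3/2 > 1, p = c/n^{3/2} = o(1/n) is below the triangle threshold p ~ 1/n. Asymptotically E[X] ~ (c³/6)·n^{3(1−α)} = (2³/6)·n^{-1.5} → 0, so by Markov's inequality G has no triangles w.h.p.

E[X] ≈ 0.001; in regime p = Θ(1/n^{3/2}) E[X] tends to 0 (below the triangle threshold p ~ 1/n).


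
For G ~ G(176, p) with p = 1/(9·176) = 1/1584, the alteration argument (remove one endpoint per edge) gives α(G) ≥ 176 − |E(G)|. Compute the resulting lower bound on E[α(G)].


E[|E(G)|] = C(176, 2)·p = 15400 · (1/1584) = 175/18.
E[α(G)] ≥ n − E[|E(G)|] = 176 − 175/18 = 2993/18.
Numerically: ≈ 166.2778.
(This is only a lower bound; the true E[α(G)] may be larger.)

E[α(G)] ≥ 2993/18 ≈ 166.2778.


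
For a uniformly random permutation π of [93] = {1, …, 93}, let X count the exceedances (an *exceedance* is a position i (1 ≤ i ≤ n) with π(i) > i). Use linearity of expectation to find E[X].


Write X = Σ_{i=1}^{93} X_i, where X_i = 1_{π(i) > i}.
For each fixed i, π(i) is uniform over {1, …, 93} (marginal of a uniform permutation), so P[π(i) > i] = (n − i)/n. Summing: Σ_{i=1}^{93} (n − i)/n = (0 + 1 + … + 92)/93 = 93(93 − 1)/(2·93) = (93 − 1)/2.
Hence E[X] = Σ_{i=1}^{93} (93 − i)/93 = 46 ≈ 46.00000.

E[X] = 46 = 46.00000.


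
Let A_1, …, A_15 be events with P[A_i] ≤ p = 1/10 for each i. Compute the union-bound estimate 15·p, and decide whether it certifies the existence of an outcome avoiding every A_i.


Union bound: P[∪_{i=1}^{15} A_i] ≤ Σ_i P[A_i] ≤ 15·p = 15·(1/10) = 3/2.
Numerically: 3/2 ≈ 1.50000.
Is 3/2 < 1? NO.
Since the bound 3/2 is ≥ 1, the union bound is uninformative here; it does NOT by itself certify existence.

15·p = 3/2 ≈ 1.50000; existence NOT certified by the union bound.


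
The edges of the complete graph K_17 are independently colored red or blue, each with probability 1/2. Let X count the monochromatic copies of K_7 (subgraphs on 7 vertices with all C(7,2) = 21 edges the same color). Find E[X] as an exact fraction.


Let X = Σ_S X_S over the C(17, 7) = 19448 subsets S of size 7, where X_S = 1 if the K_7 on S is monochromatic.
For a fixed S, the K_7 on S has C(7, 2) = 21 edges. P[all 21 edges red] = (1/2)^21, and likewise for blue, so P[monochromatic] = 2·(1/2)^21 = 2^{1 − 21} = 1/1048576.
Summing: E[X] = C(17, 7) · 2^{1 − 21} = 19448 · 1/1048576 = 2431/131072.
Numerically: E[X] ≈ 0.01855.

E[X] = C(17,7)·2^(1−C(7,2)) = 2431/131072 ≈ 0.01855.


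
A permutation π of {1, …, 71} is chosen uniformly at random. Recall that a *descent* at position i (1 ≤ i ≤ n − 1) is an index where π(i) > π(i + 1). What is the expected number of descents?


Write X = Σ X_I over i = 1, …, 70, with X_I the indicator of one descent.
There are 70 indicators.
For each fixed i, the pair (π(i), π(i+1)) is a uniformly random ordered pair of distinct values from {1, …, 71}; by symmetry P[π(i) > π(i+1)] = 1/2.
By linearity: E[X] = 70 · (1/2) = (71 − 1) · (1/2) = 35 ≈ 35.000.

E[X] = 35 = 35.000.


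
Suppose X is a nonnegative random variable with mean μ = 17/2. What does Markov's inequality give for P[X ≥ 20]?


μ = E[X] = 17/2, a = 20.
Markov: P[X ≥ 20] ≤ μ/a = (17/2)/20 = 17/40.
Numerically: ≈ 0.42500.
(Since a = 20 > μ = 8.50000, the bound 17/40 is < 1 and informative.)

P[X ≥ 20] ≤ 17/40 ≈ 0.42500.


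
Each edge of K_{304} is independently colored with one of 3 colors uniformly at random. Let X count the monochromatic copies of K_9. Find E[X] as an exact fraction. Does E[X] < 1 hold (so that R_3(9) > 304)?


E[X] = C(304, 9) · 3^{1 − 36} = 54222992899492560 · 3^{−35} = 54222992899492560/50031545098999707.
As a reduced fraction: E[X] = 18074330966497520/16677181699666569 ≈ 1.0838.
Is E[X] < 1? NO.
Since E[X] ≥ 1, the first-moment bound is inconclusive at n = 304; it does NOT by itself certify R_3(9) > 304.

E[X] = 18074330966497520/16677181699666569 ≈ 1.0838; E[X] ≥ 1; first-moment method inconclusive here.


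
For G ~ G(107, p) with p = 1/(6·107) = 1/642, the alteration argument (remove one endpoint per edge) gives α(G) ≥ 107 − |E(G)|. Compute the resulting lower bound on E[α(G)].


E[|E(G)|] = C(107, 2)·p = 5671 · (1/642) = 53/6.
E[α(G)] ≥ n − E[|E(G)|] = 107 − 53/6 = 589/6.
Numerically: ≈ 98.167.
(This is only a lower bound; the true E[α(G)] may be larger.)

E[α(G)] ≥ 589/6 ≈ 98.167.


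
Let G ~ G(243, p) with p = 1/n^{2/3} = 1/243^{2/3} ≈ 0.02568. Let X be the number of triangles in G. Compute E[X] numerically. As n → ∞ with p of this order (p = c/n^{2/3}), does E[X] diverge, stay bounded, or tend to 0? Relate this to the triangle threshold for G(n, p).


Number of potential triangles: C(243, 3) = 2362041.
Each occurs with probability p³ ≈ (0.02568)³ ≈ 1.6935088e-05.
By linearity: E[X] = C(243, 3)·p³ ≈ 2362041 · 1.6935088e-05 ≈ 40.00137.
Since α = 2/3 < 1, p = c/n^{2/3} ≫ 1/n is above the triangle threshold p ~ 1/n. Asymptotically E[X] ~ (c³/6)·n^{3(1−α)} = (1³/6)·n^{1} → ∞; triangles are abundant w.h.p.

E[X] ≈ 40.00137; in regime p = Θ(1/n^{2/3}) E[X] diverges (above the triangle threshold p ~ 1/n).


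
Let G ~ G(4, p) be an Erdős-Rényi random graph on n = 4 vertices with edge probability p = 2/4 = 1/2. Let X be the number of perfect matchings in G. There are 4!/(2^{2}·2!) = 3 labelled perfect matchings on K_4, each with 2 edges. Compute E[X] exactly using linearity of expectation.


K_4 has 4!/(2^{2}·2!) = 3 labelled perfect matchings.
For each such perfect matching H, let X_H = 1 if all 2 edges of H are present in G. Then P[X_H = 1] = p^{2} = (1/2)^{2} = 1/4.
By linearity: E[X] = Σ_H E[X_H] = 3 · p^{2} = 3 · 1/4 = 3/4.
Numerically: E[X] ≈ 0.75.

E[X] = 3 · (1/2)^{2} = 3/4 ≈ 0.75.


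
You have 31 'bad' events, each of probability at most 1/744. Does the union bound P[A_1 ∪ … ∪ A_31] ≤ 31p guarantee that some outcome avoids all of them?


Union bound: P[∪_{i=1}^{31} A_i] ≤ Σ_i P[A_i] ≤ 31·p = 31·(1/744) = 1/24.
Numerically: 1/24 ≈ 0.041667.
Is 1/24 < 1? YES.
Since P[∪ A_i] ≤ 1/24 < 1, the complement has P[∩ A_i^c] ≥ 1 − 1/24 = 23/24 > 0, so some outcome avoids every A_i.

31·p = 1/24 ≈ 0.041667; existence CERTIFIED by the union bound.


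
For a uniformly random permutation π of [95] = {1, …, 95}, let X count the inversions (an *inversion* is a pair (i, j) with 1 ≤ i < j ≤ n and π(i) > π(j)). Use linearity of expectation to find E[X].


Write X = Σ X_I over the C(95, 2) = 4465 pairs i < j, with X_I the indicator of one inversion.
There are 4465 indicators.
For each fixed pair i < j, the values π(i) and π(j) are two distinct elements of {1, …, 95} in uniformly random order; by symmetry P[π(i) > π(j)] = 1/2.
By linearity: E[X] = 4465 · (1/2) = C(95, 2) · (1/2) = 4465/2 = 4465/2 ≈ 2232.500000.

E[X] = 4465/2 = 2232.500000.


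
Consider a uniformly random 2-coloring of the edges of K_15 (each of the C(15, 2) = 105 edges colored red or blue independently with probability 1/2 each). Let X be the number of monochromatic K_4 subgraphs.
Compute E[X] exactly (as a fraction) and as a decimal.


Let X = Σ_S X_S over the C(15, 4) = 1365 subsets S of size 4, where X_S = 1 if the K_4 on S is monochromatic.
For a fixed S, the K_4 on S has C(4, 2) = 6 edges. P[all 6 edges red] = (1/2)^6, and likewise for blue, so P[monochromatic] = 2·(1/2)^6 = 2^{1 − 6} = 1/32.
By linearity of expectation: E[X] = C(15, 4) · 2^{1 − 6} = 1365 · 1/32 = 1365/32.
Numerically: E[X] ≈ 42.65625.

E[X] = C(15,4)·2^(1−C(4,2)) = 1365/32 ≈ 42.65625.


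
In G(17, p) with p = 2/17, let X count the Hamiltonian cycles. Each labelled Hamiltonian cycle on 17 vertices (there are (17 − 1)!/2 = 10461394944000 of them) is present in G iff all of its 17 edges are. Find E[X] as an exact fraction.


K_17 has (17 − 1)!/2 = 10461394944000 labelled Hamiltonian cycles.
For each such Hamiltonian cycle H, let X_H = 1 if all 17 edges of H are present in G. Then P[X_H = 1] = p^{17} = (2/17)^{17} = 131072/827240261886336764177.
By linearity: E[X] = Σ_H E[X_H] = 10461394944000 · p^{17} = 10461394944000 · 131072/827240261886336764177 = 1371195958099968000/827240261886336764177.
Numerically: E[X] ≈ 0.00166.

E[X] = 10461394944000 · (2/17)^{17} = 1371195958099968000/827240261886336764177 ≈ 0.00166.


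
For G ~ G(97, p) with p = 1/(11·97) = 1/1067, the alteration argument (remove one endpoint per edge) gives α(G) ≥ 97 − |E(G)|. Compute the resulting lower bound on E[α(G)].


E[|E(G)|] = C(97, 2)·p = 4656 · (1/1067) = 48/11.
E[α(G)] ≥ n − E[|E(G)|] = 97 − 48/11 = 1019/11.
Numerically: ≈ 92.636.
(This is only a lower bound; the true E[α(G)] may be larger.)

E[α(G)] ≥ 1019/11 ≈ 92.636.


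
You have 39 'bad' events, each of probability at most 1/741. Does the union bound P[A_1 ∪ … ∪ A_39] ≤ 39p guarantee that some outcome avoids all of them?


Union bound: P[∪_{i=1}^{39} A_i] ≤ Σ_i P[A_i] ≤ 39·p = 39·(1/741) = 1/19.
Numerically: 1/19 ≈ 0.05263.
Is 1/19 < 1? YES.
Since P[∪ A_i] ≤ 1/19 < 1, the complement has P[∩ A_i^c] ≥ 1 − 1/19 = 18/19 > 0, so some outcome avoids every A_i.

39·p = 1/19 ≈ 0.05263; existence CERTIFIED by the union bound.


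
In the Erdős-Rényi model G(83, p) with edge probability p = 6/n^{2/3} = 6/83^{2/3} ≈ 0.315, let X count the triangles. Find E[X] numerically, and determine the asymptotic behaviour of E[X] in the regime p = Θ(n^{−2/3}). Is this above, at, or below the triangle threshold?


Number of potential triangles: C(83, 3) = 91881.
Each occurs with probability p³ ≈ (0.315)³ ≈ 3.13543e-02.
By linearity: E[X] = C(83, 3)·p³ ≈ 91881 · 3.13543e-02 ≈ 2880.867.
Since α = 2/3 < 1, p = c/n^{2/3} ≫ 1/n is above the triangle threshold p ~ 1/n. Asymptotically E[X] ~ (c³/6)·n^{3(1−α)} = (6³/6)·n^{1} → ∞; triangles are abundant w.h.p.

E[X] ≈ 2880.867; in regime p = Θ(1/n^{2/3}) E[X] diverges (above the triangle threshold p ~ 1/n).


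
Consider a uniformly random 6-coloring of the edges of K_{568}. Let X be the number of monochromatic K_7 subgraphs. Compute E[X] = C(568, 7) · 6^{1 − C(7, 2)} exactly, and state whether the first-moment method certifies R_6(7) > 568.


E[X] = C(568, 7) · 6^{1 − 21} = 3646611956239704 · 6^{−20} = 3646611956239704/3656158440062976.
As a reduced fraction: E[X] = 16882462760369/16926659444736 ≈ 0.9973889.
Is E[X] < 1? YES.
Since E[X] < 1, there exists a 6-coloring of K_{568} with no monochromatic K_7; hence R_6(7) > 568.

E[X] = 16882462760369/16926659444736 ≈ 0.9973889; E[X] < 1, so R_6(7) > 568.


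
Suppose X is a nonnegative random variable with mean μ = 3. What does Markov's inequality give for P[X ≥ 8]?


μ = E[X] = 3, a = 8.
Markov: P[X ≥ 8] ≤ μ/a = (3)/8 = 3/8.
Numerically: ≈ 0.375000.
(Since a = 8 > μ = 3.000000, the bound 3/8 is < 1 and informative.)

P[X ≥ 8] ≤ 3/8 ≈ 0.375000.


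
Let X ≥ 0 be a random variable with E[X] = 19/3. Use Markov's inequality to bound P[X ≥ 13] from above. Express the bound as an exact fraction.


μ = E[X] = 19/3, a = 13.
Markov: P[X ≥ 13] ≤ μ/a = (19/3)/13 = 19/39.
Numerically: ≈ 0.487.
(Since a = 13 > μ = 6.333, the bound 19/39 is < 1 and informative.)

P[X ≥ 13] ≤ 19/39 ≈ 0.487.


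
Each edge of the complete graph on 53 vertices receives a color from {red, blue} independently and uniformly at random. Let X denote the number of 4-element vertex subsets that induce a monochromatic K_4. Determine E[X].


Let X = Σ_S X_S over the C(53, 4) = 292825 subsets S of size 4, where X_S = 1 if the K_4 on S is monochromatic.
For a fixed S, the K_4 on S has C(4, 2) = 6 edges. P[all 6 edges red] = (1/2)^6, and likewise for blue, so P[monochromatic] = 2·(1/2)^6 = 2^{1 − 6} = 1/32.
Summing: E[X] = C(53, 4) · 2^{1 − 6} = 292825 · 1/32 = 292825/32.
Numerically: E[X] ≈ 9150.781.

E[X] = C(53,4)·2^(1−C(4,2)) = 292825/32 ≈ 9150.781.


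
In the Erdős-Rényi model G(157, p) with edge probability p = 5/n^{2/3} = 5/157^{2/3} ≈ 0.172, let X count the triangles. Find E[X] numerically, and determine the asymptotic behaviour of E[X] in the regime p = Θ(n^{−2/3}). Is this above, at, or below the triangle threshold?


Number of potential triangles: C(157, 3) = 632710.
Each occurs with probability p³ ≈ (0.172)³ ≈ 5.07120e-03.
By linearity: E[X] = C(157, 3)·p³ ≈ 632710 · 5.07120e-03 ≈ 3208.599.
Since α = 2/3 < 1, p = c/n^{2/3} ≫ 1/n is above the triangle threshold p ~ 1/n. Asymptotically E[X] ~ (c³/6)·n^{3(1−α)} = (5³/6)·n^{1} → ∞; triangles are abundant w.h.p.

E[X] ≈ 3208.599; in regime p = Θ(1/n^{2/3}) E[X] diverges (above the triangle threshold p ~ 1/n).


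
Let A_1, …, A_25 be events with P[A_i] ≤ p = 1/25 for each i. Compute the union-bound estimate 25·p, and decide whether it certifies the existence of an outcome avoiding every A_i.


Union bound: P[∪_{i=1}^{25} A_i] ≤ Σ_i P[A_i] ≤ 25·p = 25·(1/25) = 1.
Numerically: 1 ≈ 1.00000.
Is 1 < 1? NO.
Since the bound 1 is ≥ 1, the union bound is uninformative here; it does NOT by itself certify existence.

25·p = 1 ≈ 1.00000; existence NOT certified by the union bound.


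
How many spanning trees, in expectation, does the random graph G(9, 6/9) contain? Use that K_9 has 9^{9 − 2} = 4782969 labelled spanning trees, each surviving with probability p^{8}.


K_9 has 9^{9 − 2} = 4782969 labelled spanning trees.
For each such spanning tree H, let X_H = 1 if all 8 edges of H are present in G. Then P[X_H = 1] = p^{8} = (2/3)^{8} = 256/6561.
Summing the indicators: E[X] = Σ_H E[X_H] = 4782969 · p^{8} = 4782969 · 256/6561 = 186624.
Numerically: E[X] ≈ 1.8662e+05.

E[X] = 4782969 · (2/3)^{8} = 186624 ≈ 1.8662e+05.


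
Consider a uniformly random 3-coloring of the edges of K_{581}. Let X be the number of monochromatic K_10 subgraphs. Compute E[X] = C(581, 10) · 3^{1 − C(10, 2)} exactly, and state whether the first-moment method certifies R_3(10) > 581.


E[X] = C(581, 10) · 3^{1 − 45} = 1117316416086113363120 · 3^{−44} = 1117316416086113363120/984770902183611232881.
As a reduced fraction: E[X] = 1117316416086113363120/984770902183611232881 ≈ 1.1345953.
Is E[X] < 1? NO.
Since E[X] ≥ 1, the first-moment bound is inconclusive at n = 581; it does NOT by itself certify R_3(10) > 581.

E[X] = 1117316416086113363120/984770902183611232881 ≈ 1.1345953; E[X] ≥ 1; first-moment method inconclusive here.


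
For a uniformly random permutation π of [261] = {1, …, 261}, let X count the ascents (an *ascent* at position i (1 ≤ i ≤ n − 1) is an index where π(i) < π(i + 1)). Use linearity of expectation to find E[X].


Write X = Σ X_I over i = 1, …, 260, with X_I the indicator of one ascent.
There are 260 indicators.
For each fixed i, the pair (π(i), π(i+1)) is a uniformly random ordered pair of distinct values from {1, …, 261}; by symmetry P[π(i) < π(i+1)] = 1/2.
By linearity: E[X] = 260 · (1/2) = (261 − 1) · (1/2) = 130 ≈ 130.00000.

E[X] = 130 = 130.00000.


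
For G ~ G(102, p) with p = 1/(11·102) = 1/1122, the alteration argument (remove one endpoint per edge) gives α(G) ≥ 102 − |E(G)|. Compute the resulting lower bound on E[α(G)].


E[|E(G)|] = C(102, 2)·p = 5151 · (1/1122) = 101/22.
E[α(G)] ≥ n − E[|E(G)|] = 102 − 101/22 = 2143/22.
Numerically: ≈ 97.4091.
(This is only a lower bound; the true E[α(G)] may be larger.)

E[α(G)] ≥ 2143/22 ≈ 97.4091.


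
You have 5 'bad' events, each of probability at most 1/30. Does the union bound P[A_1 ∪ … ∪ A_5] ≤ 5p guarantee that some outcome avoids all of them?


Union bound: P[∪_{i=1}^{5} A_i] ≤ Σ_i P[A_i] ≤ 5·p = 5·(1/30) = 1/6.
Numerically: 1/6 ≈ 0.1667.
Is 1/6 < 1? YES.
Since P[∪ A_i] ≤ 1/6 < 1, the complement has P[∩ A_i^c] ≥ 1 − 1/6 = 5/6 > 0, so some outcome avoids every A_i.

5·p = 1/6 ≈ 0.1667; existence CERTIFIED by the union bound.


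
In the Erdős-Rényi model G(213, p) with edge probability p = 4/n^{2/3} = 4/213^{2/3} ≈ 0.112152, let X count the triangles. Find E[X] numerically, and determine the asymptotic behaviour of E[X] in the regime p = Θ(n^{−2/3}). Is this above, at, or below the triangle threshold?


Number of potential triangles: C(213, 3) = 1587986.
Each occurs with probability p³ ≈ (0.112152)³ ≈ 1.41065485e-03.
By linearity: E[X] = C(213, 3)·p³ ≈ 1587986 · 1.41065485e-03 ≈ 2240.100156.
Since α = 2/3 < 1, p = c/n^{2/3} ≫ 1/n is above the triangle threshold p ~ 1/n. Asymptotically E[X] ~ (c³/6)·n^{3(1−α)} = (4³/6)·n^{1} → ∞; triangles are abundant w.h.p.

E[X] ≈ 2240.100156; in regime p = Θ(1/n^{2/3}) E[X] diverges (above the triangle threshold p ~ 1/n).


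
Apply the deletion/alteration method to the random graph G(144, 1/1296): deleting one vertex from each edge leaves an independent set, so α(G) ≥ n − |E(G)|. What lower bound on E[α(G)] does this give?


E[|E(G)|] = C(144, 2)·p = 10296 · (1/1296) = 143/18.
E[α(G)] ≥ n − E[|E(G)|] = 144 − 143/18 = 2449/18.
Numerically: ≈ 136.055556.
(This is only a lower bound; the true E[α(G)] may be larger.)

E[α(G)] ≥ 2449/18 ≈ 136.055556.


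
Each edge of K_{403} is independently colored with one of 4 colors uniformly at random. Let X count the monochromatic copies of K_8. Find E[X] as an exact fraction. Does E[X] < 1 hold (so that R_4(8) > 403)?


E[X] = C(403, 8) · 4^{1 − 28} = 16090020602228430 · 4^{−27} = 16090020602228430/18014398509481984.
As a reduced fraction: E[X] = 8045010301114215/9007199254740992 ≈ 0.893.
Is E[X] < 1? YES.
Since E[X] < 1, there exists a 4-coloring of K_{403} with no monochromatic K_8; hence R_4(8) > 403.

E[X] = 8045010301114215/9007199254740992 ≈ 0.893; E[X] < 1, so R_4(8) > 403.
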